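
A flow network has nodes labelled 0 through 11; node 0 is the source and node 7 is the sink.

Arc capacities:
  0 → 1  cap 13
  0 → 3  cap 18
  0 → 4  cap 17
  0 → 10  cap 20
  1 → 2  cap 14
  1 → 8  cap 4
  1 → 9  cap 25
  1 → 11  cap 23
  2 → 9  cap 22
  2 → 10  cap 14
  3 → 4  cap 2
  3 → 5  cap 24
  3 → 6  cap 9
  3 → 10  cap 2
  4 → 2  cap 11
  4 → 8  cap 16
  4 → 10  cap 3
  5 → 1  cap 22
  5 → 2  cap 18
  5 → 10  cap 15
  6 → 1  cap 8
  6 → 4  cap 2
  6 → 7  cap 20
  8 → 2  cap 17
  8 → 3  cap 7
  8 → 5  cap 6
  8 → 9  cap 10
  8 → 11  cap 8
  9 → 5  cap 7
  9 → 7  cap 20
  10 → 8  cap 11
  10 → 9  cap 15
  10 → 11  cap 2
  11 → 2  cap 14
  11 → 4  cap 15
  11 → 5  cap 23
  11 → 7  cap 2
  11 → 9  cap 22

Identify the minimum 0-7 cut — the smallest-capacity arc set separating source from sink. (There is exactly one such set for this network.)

augment #1: 0→1→9→7 push 13
augment #2: 0→3→6→7 push 9
augment #3: 0→10→9→7 push 7
augment #4: 0→10→11→7 push 2
max flow = 31; residual-reachable set from 0 gives S-side
cut edges (S→T): {(3,6), (9,7), (11,7)} total cap 31

Min-cut arcs: {(3,6), (9,7), (11,7)} (total capacity 31)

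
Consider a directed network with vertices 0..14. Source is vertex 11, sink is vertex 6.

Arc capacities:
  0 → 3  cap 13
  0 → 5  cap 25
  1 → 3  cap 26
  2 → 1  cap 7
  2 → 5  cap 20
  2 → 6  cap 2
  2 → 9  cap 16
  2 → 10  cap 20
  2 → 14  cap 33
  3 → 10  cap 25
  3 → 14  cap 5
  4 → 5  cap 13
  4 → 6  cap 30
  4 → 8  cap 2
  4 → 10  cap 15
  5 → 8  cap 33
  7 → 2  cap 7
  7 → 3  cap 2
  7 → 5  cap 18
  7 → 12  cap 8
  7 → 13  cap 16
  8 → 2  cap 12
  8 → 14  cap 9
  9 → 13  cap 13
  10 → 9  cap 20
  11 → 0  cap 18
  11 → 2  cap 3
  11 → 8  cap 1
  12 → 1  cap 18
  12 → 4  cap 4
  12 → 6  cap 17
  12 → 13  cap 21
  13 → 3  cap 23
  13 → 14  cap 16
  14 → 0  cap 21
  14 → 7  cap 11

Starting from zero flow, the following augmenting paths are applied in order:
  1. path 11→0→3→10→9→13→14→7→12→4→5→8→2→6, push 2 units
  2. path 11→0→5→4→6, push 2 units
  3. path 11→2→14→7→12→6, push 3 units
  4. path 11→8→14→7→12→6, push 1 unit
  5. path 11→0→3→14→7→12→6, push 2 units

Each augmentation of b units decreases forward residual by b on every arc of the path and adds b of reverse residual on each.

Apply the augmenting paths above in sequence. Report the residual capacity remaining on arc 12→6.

after path 1 (11→0→3→10→9→13→14→7→12→4→5→8→2→6, push 2): res(12,6)=17
after path 2 (11→0→5→4→6, push 2): res(12,6)=17
after path 3 (11→2→14→7→12→6, push 3): res(12,6)=14
after path 4 (11→8→14→7→12→6, push 1): res(12,6)=13
after path 5 (11→0→3→14→7→12→6, push 2): res(12,6)=11

Residual capacity of (12,6): 11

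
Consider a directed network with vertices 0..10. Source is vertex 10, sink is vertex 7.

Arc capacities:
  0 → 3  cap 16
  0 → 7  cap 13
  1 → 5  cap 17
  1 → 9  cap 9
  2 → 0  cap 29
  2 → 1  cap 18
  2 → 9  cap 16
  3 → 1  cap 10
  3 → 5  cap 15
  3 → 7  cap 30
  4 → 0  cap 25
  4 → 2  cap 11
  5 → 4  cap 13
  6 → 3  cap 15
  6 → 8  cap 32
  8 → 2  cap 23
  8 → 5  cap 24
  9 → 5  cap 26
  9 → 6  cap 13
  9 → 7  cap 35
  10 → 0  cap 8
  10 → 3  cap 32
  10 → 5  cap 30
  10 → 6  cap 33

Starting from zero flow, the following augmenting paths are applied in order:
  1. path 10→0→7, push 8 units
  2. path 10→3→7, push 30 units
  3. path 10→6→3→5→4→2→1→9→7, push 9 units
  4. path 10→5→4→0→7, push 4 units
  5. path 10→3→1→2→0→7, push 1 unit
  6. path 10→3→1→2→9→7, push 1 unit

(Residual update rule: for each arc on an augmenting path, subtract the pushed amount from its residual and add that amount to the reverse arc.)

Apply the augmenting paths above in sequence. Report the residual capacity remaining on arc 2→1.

Residual capacity of (2,1): 11

after path 1 (10→0→7, push 8): res(2,1)=18
after path 2 (10→3→7, push 30): res(2,1)=18
after path 3 (10→6→3→5→4→2→1→9→7, push 9): res(2,1)=9
after path 4 (10→5→4→0→7, push 4): res(2,1)=9
after path 5 (10→3→1→2→0→7, push 1): res(2,1)=10
after path 6 (10→3→1→2→9→7, push 1): res(2,1)=11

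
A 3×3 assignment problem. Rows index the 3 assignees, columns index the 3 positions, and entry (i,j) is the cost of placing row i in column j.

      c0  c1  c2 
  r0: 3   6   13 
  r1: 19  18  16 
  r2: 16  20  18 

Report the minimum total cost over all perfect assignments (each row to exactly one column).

Minimum assignment cost: 38

optimal assignment: row0→col1 (cost 6), row1→col2 (cost 16), row2→col0 (cost 16)
total = 6 + 16 + 16 = 38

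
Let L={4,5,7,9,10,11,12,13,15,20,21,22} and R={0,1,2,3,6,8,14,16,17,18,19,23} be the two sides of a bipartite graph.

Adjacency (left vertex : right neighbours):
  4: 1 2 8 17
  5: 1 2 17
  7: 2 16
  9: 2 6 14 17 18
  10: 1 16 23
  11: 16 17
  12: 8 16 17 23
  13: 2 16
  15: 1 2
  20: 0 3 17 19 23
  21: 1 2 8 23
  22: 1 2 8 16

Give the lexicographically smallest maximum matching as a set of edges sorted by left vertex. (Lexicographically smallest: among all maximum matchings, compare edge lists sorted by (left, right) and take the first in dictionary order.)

|M| = 8 (so the lex-smallest maximum matching has 8 edges)
process left vertices in ascending order; for each, take the smallest-labelled available neighbour that still permits 8 edges overall, or leave it unmatched if none does
lex-smallest matching: {4-1, 5-2, 7-16, 9-6, 10-23, 11-17, 12-8, 20-0}

Lex-smallest maximum matching: {(4,1), (5,2), (7,16), (9,6), (10,23), (11,17), (12,8), (20,0)}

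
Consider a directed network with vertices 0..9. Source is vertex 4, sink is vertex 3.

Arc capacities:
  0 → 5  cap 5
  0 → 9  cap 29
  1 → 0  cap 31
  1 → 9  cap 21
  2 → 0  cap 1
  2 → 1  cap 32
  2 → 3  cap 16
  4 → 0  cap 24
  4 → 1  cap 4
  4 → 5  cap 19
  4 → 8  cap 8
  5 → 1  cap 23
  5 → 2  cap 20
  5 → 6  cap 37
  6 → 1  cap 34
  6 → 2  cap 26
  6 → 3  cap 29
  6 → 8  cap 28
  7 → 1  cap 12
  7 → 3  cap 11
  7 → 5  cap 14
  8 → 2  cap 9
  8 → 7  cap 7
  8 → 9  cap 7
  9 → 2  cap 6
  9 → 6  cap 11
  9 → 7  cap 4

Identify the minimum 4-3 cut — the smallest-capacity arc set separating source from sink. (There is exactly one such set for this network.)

augment #1: 4→5→2→3 push 16
augment #2: 4→5→6→3 push 3
augment #3: 4→8→7→3 push 7
augment #4: 4→0→5→6→3 push 5
augment #5: 4→0→9→6→3 push 11
augment #6: 4→0→9→7→3 push 4
augment #7: 4→8→2→5→6→3 push 1
augment #8: 4→0→9→2→5→6→3 push 4
augment #9: 4→1→9→2→5→6→3 push 2
max flow = 53; residual-reachable set from 4 gives S-side
cut edges (S→T): {(0,5), (4,5), (4,8), (9,2), (9,6), (9,7)} total cap 53

Min-cut arcs: {(0,5), (4,5), (4,8), (9,2), (9,6), (9,7)} (total capacity 53)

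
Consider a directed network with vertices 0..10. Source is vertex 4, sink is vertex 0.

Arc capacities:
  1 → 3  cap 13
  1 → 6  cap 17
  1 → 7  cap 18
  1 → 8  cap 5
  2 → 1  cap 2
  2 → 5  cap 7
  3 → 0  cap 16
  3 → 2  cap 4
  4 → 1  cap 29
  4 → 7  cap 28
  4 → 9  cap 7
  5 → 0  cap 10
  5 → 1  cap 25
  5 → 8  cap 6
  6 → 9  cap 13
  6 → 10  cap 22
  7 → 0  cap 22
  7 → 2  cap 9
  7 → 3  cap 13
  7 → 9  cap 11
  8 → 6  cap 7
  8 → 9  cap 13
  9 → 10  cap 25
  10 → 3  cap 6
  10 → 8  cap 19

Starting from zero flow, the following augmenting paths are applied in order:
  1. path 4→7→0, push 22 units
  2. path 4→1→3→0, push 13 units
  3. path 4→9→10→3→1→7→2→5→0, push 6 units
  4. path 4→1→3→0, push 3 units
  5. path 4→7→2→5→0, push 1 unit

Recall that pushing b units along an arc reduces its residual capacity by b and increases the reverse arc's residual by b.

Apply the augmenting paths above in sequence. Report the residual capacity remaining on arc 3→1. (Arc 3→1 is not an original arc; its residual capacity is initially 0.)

after path 1 (4→7→0, push 22): res(3,1)=0
after path 2 (4→1→3→0, push 13): res(3,1)=13
after path 3 (4→9→10→3→1→7→2→5→0, push 6): res(3,1)=7
after path 4 (4→1→3→0, push 3): res(3,1)=10
after path 5 (4→7→2→5→0, push 1): res(3,1)=10

Residual capacity of (3,1): 10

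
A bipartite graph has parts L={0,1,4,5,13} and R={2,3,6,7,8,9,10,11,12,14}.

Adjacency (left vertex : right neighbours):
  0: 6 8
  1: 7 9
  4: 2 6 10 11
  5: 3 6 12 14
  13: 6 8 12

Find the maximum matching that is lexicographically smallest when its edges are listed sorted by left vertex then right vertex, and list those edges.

Lex-smallest maximum matching: {(0,6), (1,7), (4,2), (5,3), (13,8)}

|M| = 5 (so the lex-smallest maximum matching has 5 edges)
process left vertices in ascending order; for each, take the smallest-labelled available neighbour that still permits 5 edges overall, or leave it unmatched if none does
lex-smallest matching: {0-6, 1-7, 4-2, 5-3, 13-8}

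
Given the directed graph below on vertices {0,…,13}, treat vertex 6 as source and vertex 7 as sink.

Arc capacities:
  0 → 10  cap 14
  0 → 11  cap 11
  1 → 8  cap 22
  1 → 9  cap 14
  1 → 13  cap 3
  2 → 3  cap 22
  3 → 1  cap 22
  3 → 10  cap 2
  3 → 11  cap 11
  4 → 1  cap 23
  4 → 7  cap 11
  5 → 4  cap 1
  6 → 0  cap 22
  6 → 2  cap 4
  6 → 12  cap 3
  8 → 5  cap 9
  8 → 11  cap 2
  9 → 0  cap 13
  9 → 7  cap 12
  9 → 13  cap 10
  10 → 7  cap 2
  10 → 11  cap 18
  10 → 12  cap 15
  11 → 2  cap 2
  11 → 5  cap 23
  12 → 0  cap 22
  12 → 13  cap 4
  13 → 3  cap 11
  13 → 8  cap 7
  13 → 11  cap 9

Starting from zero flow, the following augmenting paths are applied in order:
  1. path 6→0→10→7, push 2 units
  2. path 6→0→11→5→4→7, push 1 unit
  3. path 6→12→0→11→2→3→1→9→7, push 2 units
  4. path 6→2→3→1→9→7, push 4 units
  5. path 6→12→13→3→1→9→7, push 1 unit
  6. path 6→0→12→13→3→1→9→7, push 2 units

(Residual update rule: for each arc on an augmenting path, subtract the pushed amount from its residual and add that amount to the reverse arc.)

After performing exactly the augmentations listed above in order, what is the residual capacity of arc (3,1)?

Residual capacity of (3,1): 13

after path 1 (6→0→10→7, push 2): res(3,1)=22
after path 2 (6→0→11→5→4→7, push 1): res(3,1)=22
after path 3 (6→12→0→11→2→3→1→9→7, push 2): res(3,1)=20
after path 4 (6→2→3→1→9→7, push 4): res(3,1)=16
after path 5 (6→12→13→3→1→9→7, push 1): res(3,1)=15
after path 6 (6→0→12→13→3→1→9→7, push 2): res(3,1)=13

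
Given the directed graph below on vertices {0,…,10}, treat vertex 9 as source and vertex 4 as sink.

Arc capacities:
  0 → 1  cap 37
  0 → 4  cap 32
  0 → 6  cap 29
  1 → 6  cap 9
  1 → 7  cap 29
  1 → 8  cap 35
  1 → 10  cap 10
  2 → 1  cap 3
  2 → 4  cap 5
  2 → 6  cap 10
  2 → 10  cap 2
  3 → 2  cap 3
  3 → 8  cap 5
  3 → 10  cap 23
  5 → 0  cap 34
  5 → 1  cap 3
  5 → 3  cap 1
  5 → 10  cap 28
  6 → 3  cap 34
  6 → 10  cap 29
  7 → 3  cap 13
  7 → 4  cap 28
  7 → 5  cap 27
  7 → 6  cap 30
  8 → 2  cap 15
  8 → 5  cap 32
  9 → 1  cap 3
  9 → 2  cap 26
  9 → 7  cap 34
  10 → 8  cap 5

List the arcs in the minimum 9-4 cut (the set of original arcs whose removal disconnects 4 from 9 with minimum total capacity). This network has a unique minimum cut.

Min-cut arcs: {(2,1), (2,4), (3,8), (9,1), (9,7), (10,8)} (total capacity 55)

augment #1: 9→2→4 push 5
augment #2: 9→7→4 push 28
augment #3: 9→7→5→0→4 push 6
augment #4: 9→1→7→5→0→4 push 3
augment #5: 9→2→1→7→5→0→4 push 3
augment #6: 9→2→10→8→5→0→4 push 2
augment #7: 9→2→6→3→8→5→0→4 push 5
augment #8: 9→2→6→10→8→5→0→4 push 3
max flow = 55; residual-reachable set from 9 gives S-side
cut edges (S→T): {(2,1), (2,4), (3,8), (9,1), (9,7), (10,8)} total cap 55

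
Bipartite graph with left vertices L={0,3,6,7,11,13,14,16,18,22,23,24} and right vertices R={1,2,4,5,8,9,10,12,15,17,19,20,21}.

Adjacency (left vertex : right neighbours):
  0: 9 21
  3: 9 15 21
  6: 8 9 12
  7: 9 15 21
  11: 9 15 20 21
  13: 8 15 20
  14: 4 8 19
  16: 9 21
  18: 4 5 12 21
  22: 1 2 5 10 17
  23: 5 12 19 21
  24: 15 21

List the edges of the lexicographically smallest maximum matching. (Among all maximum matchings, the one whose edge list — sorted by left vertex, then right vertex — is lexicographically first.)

|M| = 10 (so the lex-smallest maximum matching has 10 edges)
process left vertices in ascending order; for each, take the smallest-labelled available neighbour that still permits 10 edges overall, or leave it unmatched if none does
lex-smallest matching: {0-9, 3-15, 6-12, 7-21, 11-20, 13-8, 14-4, 18-5, 22-1, 23-19}

Lex-smallest maximum matching: {(0,9), (3,15), (6,12), (7,21), (11,20), (13,8), (14,4), (18,5), (22,1), (23,19)}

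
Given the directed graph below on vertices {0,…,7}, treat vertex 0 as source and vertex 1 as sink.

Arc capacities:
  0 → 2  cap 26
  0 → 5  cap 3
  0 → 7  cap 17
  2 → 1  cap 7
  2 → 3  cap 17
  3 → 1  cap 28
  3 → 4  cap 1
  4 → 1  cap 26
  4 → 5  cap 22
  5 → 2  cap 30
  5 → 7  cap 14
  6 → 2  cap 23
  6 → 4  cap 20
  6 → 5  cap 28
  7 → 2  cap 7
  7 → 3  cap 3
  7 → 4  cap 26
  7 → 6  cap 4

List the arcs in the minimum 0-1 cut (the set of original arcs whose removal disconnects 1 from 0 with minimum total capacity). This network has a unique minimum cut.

augment #1: 0→2→1 push 7
augment #2: 0→2→3→1 push 17
augment #3: 0→7→3→1 push 3
augment #4: 0→7→4→1 push 14
augment #5: 0→5→7→4→1 push 3
max flow = 44; residual-reachable set from 0 gives S-side
cut edges (S→T): {(0,5), (0,7), (2,1), (2,3)} total cap 44

Min-cut arcs: {(0,5), (0,7), (2,1), (2,3)} (total capacity 44)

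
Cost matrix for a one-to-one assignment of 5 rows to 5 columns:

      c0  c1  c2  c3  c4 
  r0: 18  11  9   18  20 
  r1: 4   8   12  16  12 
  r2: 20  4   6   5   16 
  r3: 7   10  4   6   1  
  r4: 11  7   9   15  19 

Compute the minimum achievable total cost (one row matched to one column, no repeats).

Minimum assignment cost: 26

optimal assignment: row0→col2 (cost 9), row1→col0 (cost 4), row2→col3 (cost 5), row3→col4 (cost 1), row4→col1 (cost 7)
total = 9 + 4 + 5 + 1 + 7 = 26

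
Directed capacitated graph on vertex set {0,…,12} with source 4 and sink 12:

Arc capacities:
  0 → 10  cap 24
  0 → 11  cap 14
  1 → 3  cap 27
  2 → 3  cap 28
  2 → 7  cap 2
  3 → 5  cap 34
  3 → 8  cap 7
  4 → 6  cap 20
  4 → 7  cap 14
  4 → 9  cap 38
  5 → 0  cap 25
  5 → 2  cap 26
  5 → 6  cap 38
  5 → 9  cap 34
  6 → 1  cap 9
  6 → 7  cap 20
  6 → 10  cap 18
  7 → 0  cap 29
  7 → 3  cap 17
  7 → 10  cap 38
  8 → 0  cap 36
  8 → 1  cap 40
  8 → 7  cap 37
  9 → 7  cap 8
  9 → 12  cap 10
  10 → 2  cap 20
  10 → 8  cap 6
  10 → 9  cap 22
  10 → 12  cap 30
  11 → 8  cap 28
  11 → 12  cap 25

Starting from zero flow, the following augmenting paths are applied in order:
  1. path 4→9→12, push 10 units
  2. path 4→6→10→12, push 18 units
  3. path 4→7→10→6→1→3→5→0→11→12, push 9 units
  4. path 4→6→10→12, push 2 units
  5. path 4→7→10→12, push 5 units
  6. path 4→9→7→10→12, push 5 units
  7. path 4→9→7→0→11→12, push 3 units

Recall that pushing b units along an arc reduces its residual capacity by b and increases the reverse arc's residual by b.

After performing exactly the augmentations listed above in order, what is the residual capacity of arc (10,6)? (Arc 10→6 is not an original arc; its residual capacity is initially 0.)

Residual capacity of (10,6): 11

after path 1 (4→9→12, push 10): res(10,6)=0
after path 2 (4→6→10→12, push 18): res(10,6)=18
after path 3 (4→7→10→6→1→3→5→0→11→12, push 9): res(10,6)=9
after path 4 (4→6→10→12, push 2): res(10,6)=11
after path 5 (4→7→10→12, push 5): res(10,6)=11
after path 6 (4→9→7→10→12, push 5): res(10,6)=11
after path 7 (4→9→7→0→11→12, push 3): res(10,6)=11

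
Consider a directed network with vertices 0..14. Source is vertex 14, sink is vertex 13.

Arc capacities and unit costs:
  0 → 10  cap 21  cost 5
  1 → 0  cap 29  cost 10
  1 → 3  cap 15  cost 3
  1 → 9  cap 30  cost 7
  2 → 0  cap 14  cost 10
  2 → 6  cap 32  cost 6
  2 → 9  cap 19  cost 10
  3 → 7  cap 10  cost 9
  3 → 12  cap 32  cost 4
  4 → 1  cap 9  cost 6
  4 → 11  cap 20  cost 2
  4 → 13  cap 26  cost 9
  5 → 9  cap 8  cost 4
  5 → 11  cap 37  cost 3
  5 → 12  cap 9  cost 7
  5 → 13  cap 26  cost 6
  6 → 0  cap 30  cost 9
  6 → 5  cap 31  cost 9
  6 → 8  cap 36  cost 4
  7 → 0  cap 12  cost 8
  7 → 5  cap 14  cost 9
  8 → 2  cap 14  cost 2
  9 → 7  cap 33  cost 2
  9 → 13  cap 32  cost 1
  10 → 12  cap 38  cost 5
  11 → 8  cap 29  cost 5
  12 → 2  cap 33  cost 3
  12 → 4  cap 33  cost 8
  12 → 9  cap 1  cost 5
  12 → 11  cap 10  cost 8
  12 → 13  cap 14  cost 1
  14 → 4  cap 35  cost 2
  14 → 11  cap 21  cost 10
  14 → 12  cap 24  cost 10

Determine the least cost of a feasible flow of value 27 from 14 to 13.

Minimum cost for 27 units: 297

shortest-cost path #1: 14→4→13 push 26 @ unit cost 11 (adds 286)
shortest-cost path #2: 14→12→13 push 1 @ unit cost 11 (adds 11)
total cost = 297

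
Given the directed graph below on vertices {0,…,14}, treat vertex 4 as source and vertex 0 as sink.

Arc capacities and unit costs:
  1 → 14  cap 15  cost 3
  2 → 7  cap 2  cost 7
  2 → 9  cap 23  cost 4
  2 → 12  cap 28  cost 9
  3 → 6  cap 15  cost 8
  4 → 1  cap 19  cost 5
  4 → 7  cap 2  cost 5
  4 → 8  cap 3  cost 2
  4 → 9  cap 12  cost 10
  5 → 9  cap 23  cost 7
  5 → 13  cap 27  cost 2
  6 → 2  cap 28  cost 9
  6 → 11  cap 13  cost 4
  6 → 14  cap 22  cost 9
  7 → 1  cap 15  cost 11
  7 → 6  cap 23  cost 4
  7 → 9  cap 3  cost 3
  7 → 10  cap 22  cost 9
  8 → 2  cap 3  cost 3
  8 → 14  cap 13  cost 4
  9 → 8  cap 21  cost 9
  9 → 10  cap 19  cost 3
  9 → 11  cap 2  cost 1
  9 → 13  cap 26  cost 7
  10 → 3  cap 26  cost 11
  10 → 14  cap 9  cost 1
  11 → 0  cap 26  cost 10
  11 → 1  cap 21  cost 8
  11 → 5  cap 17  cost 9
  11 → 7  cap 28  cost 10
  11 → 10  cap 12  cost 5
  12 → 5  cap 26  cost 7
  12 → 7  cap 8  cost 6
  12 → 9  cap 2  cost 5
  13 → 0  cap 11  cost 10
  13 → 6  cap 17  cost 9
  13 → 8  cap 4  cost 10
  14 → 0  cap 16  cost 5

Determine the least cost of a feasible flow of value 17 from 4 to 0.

Minimum cost for 17 units: 221

shortest-cost path #1: 4→8→14→0 push 3 @ unit cost 11 (adds 33)
shortest-cost path #2: 4→1→14→0 push 13 @ unit cost 13 (adds 169)
shortest-cost path #3: 4→7→9→11→0 push 1 @ unit cost 19 (adds 19)
total cost = 221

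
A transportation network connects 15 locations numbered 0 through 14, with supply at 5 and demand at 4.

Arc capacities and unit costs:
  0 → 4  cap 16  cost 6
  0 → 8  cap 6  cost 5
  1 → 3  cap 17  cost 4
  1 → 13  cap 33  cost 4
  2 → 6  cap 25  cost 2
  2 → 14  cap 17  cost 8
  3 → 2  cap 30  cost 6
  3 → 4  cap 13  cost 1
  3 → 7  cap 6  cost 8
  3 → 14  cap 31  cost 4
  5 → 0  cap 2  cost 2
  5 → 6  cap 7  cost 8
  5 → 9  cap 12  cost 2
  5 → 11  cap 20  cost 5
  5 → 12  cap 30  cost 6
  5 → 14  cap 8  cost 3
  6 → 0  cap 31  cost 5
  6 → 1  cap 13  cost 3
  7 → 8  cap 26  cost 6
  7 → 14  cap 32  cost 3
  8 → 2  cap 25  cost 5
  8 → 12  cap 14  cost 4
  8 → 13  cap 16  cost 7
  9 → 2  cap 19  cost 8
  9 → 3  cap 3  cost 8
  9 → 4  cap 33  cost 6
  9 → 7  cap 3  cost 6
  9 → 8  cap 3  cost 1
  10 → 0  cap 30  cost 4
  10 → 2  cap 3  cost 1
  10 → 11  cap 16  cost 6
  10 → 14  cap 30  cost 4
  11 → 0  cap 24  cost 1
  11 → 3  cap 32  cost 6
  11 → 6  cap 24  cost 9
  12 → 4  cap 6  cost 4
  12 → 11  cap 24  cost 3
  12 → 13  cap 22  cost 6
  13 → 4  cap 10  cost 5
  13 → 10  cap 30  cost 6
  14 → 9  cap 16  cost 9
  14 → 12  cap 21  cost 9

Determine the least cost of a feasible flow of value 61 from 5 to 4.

Minimum cost for 61 units: 766

shortest-cost path #1: 5→9→4 push 12 @ unit cost 8 (adds 96)
shortest-cost path #2: 5→0→4 push 2 @ unit cost 8 (adds 16)
shortest-cost path #3: 5→12→4 push 6 @ unit cost 10 (adds 60)
shortest-cost path #4: 5→11→0→4 push 14 @ unit cost 12 (adds 168)
shortest-cost path #5: 5→11→3→4 push 6 @ unit cost 12 (adds 72)
shortest-cost path #6: 5→6→1→3→4 push 7 @ unit cost 16 (adds 112)
shortest-cost path #7: 5→12→13→4 push 10 @ unit cost 17 (adds 170)
shortest-cost path #8: 5→14→9→4 push 4 @ unit cost 18 (adds 72)
total cost = 766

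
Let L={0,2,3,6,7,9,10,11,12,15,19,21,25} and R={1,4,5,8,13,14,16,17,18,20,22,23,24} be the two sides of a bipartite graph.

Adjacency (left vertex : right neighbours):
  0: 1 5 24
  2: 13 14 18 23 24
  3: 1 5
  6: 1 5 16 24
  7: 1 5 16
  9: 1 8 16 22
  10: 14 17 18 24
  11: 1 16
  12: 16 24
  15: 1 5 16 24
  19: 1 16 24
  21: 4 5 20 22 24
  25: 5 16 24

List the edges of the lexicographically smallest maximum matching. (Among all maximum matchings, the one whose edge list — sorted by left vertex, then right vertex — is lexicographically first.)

Lex-smallest maximum matching: {(0,1), (2,13), (3,5), (6,16), (9,8), (10,14), (12,24), (21,4)}

|M| = 8 (so the lex-smallest maximum matching has 8 edges)
process left vertices in ascending order; for each, take the smallest-labelled available neighbour that still permits 8 edges overall, or leave it unmatched if none does
lex-smallest matching: {0-1, 2-13, 3-5, 6-16, 9-8, 10-14, 12-24, 21-4}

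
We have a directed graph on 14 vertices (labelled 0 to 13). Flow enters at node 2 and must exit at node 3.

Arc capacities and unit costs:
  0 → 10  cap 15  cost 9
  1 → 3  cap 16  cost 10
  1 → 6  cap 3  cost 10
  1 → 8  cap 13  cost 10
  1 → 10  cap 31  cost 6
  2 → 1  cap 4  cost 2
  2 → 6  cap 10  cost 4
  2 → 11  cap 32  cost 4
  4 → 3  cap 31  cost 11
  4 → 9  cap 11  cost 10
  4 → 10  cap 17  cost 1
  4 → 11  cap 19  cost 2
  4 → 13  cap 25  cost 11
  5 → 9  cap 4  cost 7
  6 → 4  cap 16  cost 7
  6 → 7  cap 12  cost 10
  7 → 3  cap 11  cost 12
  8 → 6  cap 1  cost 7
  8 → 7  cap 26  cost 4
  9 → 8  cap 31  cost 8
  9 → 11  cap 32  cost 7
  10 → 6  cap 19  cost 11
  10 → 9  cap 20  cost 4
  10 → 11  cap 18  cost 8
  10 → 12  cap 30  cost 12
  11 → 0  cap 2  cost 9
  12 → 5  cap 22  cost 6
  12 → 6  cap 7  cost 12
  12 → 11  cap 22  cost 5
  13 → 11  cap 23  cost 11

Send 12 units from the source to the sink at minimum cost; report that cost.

Minimum cost for 12 units: 224

shortest-cost path #1: 2→1→3 push 4 @ unit cost 12 (adds 48)
shortest-cost path #2: 2→6→4→3 push 8 @ unit cost 22 (adds 176)
total cost = 224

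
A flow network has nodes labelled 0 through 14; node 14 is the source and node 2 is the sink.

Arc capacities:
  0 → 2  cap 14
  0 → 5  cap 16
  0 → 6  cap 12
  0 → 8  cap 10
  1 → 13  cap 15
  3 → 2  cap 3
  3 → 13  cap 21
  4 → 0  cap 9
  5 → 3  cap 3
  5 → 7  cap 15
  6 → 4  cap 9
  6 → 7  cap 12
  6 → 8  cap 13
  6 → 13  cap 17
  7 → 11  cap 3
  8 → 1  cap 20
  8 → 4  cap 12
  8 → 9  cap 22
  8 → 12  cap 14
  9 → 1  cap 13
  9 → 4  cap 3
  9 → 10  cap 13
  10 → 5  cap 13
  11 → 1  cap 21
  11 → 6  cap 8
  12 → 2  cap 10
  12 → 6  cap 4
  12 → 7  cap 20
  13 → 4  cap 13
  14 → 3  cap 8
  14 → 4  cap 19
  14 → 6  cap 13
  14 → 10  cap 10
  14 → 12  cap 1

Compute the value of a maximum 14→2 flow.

Maximum flow value: 22

augment #1: 14→3→2 bottleneck 3, total now 3
augment #2: 14→12→2 bottleneck 1, total now 4
augment #3: 14→4→0→2 bottleneck 9, total now 13
augment #4: 14→6→8→12→2 bottleneck 9, total now 22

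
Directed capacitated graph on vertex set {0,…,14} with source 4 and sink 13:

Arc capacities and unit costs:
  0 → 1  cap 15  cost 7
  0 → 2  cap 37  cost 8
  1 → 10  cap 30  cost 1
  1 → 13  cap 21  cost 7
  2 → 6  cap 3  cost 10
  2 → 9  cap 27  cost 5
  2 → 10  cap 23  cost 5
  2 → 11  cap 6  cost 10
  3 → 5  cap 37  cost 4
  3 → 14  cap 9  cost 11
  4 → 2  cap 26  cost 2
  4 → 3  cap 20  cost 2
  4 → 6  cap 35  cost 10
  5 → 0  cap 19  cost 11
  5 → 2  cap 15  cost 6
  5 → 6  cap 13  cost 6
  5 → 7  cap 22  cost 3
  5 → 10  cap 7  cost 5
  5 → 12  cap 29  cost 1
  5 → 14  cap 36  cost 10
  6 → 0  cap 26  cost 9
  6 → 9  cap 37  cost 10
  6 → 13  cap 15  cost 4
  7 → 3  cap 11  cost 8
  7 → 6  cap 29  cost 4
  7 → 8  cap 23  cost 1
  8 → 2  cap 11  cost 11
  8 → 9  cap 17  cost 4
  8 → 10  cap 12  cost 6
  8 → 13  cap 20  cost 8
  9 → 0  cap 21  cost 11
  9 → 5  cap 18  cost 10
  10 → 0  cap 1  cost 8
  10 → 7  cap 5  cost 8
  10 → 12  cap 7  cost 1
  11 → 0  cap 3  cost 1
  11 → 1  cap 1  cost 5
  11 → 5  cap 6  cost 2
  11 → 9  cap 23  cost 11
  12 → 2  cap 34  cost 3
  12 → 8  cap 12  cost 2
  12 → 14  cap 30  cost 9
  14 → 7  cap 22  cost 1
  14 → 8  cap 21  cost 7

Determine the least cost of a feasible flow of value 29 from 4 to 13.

Minimum cost for 29 units: 450

shortest-cost path #1: 4→6→13 push 15 @ unit cost 14 (adds 210)
shortest-cost path #2: 4→3→5→12→8→13 push 12 @ unit cost 17 (adds 204)
shortest-cost path #3: 4→3→5→7→8→13 push 2 @ unit cost 18 (adds 36)
total cost = 450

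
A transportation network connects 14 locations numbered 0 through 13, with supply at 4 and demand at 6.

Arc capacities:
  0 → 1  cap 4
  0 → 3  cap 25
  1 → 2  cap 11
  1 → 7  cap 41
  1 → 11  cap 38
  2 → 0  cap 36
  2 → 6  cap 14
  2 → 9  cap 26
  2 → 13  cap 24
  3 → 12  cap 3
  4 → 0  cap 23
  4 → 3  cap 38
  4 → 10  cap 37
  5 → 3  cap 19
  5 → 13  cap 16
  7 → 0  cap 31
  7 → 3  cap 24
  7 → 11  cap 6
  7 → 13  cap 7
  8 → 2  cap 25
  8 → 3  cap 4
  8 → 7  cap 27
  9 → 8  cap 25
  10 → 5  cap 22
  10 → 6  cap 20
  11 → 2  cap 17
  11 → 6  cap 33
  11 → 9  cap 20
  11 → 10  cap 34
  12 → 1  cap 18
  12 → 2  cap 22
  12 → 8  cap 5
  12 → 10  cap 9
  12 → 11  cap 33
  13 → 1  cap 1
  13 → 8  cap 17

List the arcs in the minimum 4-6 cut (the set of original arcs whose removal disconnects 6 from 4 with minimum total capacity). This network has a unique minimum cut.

augment #1: 4→10→6 push 20
augment #2: 4→0→1→2→6 push 4
augment #3: 4→3→12→2→6 push 3
augment #4: 4→10→5→13→1→2→6 push 1
augment #5: 4→10→5→13→8→2→6 push 6
augment #6: 4→10→5→13→8→7→11→6 push 6
augment #7: 4→10→5→13→8→2→1→11→6 push 3
max flow = 43; residual-reachable set from 4 gives S-side
cut edges (S→T): {(0,1), (3,12), (5,13), (10,6)} total cap 43

Min-cut arcs: {(0,1), (3,12), (5,13), (10,6)} (total capacity 43)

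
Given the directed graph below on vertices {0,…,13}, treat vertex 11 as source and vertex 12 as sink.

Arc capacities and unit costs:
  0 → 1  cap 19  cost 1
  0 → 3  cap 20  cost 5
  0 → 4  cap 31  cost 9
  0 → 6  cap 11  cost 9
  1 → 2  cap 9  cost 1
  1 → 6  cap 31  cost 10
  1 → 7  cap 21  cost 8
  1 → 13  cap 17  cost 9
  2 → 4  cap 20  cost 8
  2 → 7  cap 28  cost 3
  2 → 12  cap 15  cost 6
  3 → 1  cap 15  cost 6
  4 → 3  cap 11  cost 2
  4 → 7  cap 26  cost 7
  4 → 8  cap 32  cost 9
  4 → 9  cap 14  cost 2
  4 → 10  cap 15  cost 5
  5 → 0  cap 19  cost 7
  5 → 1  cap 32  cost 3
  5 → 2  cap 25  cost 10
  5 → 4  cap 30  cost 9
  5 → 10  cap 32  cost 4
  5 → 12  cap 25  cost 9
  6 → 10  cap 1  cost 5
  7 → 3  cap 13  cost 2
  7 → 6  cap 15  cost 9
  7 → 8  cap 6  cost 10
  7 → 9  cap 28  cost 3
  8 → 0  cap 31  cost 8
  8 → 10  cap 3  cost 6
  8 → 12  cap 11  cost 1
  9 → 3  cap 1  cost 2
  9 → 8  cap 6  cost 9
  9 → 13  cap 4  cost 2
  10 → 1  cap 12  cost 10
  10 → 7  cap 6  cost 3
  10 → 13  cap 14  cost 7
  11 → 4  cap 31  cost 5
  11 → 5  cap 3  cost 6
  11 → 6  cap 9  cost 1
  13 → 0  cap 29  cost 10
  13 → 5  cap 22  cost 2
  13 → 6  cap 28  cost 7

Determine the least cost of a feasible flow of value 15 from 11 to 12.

shortest-cost path #1: 11→5→12 push 3 @ unit cost 15 (adds 45)
shortest-cost path #2: 11→4→8→12 push 11 @ unit cost 15 (adds 165)
shortest-cost path #3: 11→4→9→13→5→12 push 1 @ unit cost 20 (adds 20)
total cost = 230

Minimum cost for 15 units: 230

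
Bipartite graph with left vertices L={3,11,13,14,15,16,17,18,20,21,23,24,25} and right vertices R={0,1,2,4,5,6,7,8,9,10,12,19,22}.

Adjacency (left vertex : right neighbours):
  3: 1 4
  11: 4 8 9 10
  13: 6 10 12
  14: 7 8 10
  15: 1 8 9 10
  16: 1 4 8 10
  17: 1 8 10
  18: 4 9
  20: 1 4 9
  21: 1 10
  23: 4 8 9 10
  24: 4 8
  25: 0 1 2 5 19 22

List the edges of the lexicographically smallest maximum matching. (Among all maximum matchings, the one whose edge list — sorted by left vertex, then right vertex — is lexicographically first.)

Lex-smallest maximum matching: {(3,1), (11,4), (13,6), (14,7), (15,8), (16,10), (18,9), (25,0)}

|M| = 8 (so the lex-smallest maximum matching has 8 edges)
process left vertices in ascending order; for each, take the smallest-labelled available neighbour that still permits 8 edges overall, or leave it unmatched if none does
lex-smallest matching: {3-1, 11-4, 13-6, 14-7, 15-8, 16-10, 18-9, 25-0}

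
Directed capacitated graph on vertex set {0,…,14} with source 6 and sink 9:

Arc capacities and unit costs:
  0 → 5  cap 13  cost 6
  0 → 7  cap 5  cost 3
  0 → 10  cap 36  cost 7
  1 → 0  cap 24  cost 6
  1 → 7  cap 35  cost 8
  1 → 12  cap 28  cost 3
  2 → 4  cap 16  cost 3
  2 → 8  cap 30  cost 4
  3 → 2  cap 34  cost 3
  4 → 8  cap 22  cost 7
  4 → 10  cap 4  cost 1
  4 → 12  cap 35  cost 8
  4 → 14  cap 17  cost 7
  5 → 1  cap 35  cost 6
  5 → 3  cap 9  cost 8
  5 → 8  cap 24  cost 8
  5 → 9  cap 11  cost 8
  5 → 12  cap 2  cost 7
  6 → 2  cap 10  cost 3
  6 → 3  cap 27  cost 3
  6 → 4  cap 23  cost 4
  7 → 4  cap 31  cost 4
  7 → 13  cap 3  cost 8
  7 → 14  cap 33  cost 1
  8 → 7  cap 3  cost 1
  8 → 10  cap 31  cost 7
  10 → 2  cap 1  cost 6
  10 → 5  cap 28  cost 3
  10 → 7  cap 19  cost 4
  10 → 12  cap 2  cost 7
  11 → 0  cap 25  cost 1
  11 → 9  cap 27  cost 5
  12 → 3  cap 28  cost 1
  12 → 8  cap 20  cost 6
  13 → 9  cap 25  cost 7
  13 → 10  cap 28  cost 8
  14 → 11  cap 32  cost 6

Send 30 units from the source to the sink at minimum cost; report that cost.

Minimum cost for 30 units: 648

shortest-cost path #1: 6→4→10→5→9 push 4 @ unit cost 16 (adds 64)
shortest-cost path #2: 6→2→8→7→14→11→9 push 3 @ unit cost 20 (adds 60)
shortest-cost path #3: 6→4→14→11→9 push 17 @ unit cost 22 (adds 374)
shortest-cost path #4: 6→2→8→10→5→9 push 6 @ unit cost 25 (adds 150)
total cost = 648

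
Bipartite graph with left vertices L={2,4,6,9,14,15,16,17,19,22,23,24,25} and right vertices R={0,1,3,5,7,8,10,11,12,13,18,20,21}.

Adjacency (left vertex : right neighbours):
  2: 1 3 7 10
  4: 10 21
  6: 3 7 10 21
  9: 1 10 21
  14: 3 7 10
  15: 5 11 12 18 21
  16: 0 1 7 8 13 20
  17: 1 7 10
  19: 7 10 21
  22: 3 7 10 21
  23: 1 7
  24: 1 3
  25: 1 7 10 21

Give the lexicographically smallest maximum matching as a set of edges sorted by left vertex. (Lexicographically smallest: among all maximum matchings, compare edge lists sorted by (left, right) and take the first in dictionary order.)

|M| = 7 (so the lex-smallest maximum matching has 7 edges)
process left vertices in ascending order; for each, take the smallest-labelled available neighbour that still permits 7 edges overall, or leave it unmatched if none does
lex-smallest matching: {2-1, 4-10, 6-3, 9-21, 14-7, 15-5, 16-0}

Lex-smallest maximum matching: {(2,1), (4,10), (6,3), (9,21), (14,7), (15,5), (16,0)}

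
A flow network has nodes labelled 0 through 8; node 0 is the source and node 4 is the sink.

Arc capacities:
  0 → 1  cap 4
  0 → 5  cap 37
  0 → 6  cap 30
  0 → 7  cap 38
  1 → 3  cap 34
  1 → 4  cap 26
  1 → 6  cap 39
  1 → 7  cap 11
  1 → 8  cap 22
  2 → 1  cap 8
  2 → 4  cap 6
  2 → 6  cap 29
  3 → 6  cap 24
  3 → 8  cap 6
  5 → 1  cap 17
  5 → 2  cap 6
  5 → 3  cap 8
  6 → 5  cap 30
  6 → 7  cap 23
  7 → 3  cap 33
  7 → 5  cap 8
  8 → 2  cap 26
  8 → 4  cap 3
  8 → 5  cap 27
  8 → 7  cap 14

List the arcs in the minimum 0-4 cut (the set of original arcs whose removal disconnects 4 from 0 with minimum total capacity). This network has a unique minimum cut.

augment #1: 0→1→4 push 4
augment #2: 0→5→1→4 push 17
augment #3: 0→5→2→4 push 6
augment #4: 0→5→3→8→4 push 3
augment #5: 0→5→3→8→2→1→4 push 3
max flow = 33; residual-reachable set from 0 gives S-side
cut edges (S→T): {(0,1), (3,8), (5,1), (5,2)} total cap 33

Min-cut arcs: {(0,1), (3,8), (5,1), (5,2)} (total capacity 33)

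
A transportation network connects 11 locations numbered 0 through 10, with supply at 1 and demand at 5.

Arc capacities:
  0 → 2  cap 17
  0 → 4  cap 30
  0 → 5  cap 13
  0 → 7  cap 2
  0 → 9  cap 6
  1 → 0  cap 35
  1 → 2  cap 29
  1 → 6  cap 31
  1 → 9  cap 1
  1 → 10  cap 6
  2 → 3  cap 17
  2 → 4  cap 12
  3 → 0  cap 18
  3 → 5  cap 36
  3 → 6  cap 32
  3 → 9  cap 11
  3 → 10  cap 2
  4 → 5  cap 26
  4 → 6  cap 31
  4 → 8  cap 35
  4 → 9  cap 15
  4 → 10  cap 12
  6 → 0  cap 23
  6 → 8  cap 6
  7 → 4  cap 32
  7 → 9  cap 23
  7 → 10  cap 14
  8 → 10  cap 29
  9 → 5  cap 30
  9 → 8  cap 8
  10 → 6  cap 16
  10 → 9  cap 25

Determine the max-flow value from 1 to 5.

augment #1: 1→0→5 bottleneck 13, total now 13
augment #2: 1→9→5 bottleneck 1, total now 14
augment #3: 1→0→4→5 bottleneck 22, total now 36
augment #4: 1→2→3→5 bottleneck 17, total now 53
augment #5: 1→2→4→5 bottleneck 4, total now 57
augment #6: 1→10→9→5 bottleneck 6, total now 63
augment #7: 1→2→4→9→5 bottleneck 8, total now 71
augment #8: 1→6→0→9→5 bottleneck 6, total now 77
augment #9: 1→6→0→4→9→5 bottleneck 7, total now 84
augment #10: 1→6→0→7→9→5 bottleneck 2, total now 86

Maximum flow value: 86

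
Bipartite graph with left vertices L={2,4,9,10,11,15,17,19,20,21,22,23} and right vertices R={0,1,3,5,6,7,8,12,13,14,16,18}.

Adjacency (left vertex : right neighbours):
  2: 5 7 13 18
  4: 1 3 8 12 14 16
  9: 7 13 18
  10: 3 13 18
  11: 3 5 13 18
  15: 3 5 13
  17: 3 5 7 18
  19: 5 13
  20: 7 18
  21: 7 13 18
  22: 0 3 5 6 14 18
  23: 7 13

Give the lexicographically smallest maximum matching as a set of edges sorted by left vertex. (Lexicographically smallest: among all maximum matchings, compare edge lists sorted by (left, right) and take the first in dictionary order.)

Lex-smallest maximum matching: {(2,5), (4,1), (9,7), (10,3), (11,13), (17,18), (22,0)}

|M| = 7 (so the lex-smallest maximum matching has 7 edges)
process left vertices in ascending order; for each, take the smallest-labelled available neighbour that still permits 7 edges overall, or leave it unmatched if none does
lex-smallest matching: {2-5, 4-1, 9-7, 10-3, 11-13, 17-18, 22-0}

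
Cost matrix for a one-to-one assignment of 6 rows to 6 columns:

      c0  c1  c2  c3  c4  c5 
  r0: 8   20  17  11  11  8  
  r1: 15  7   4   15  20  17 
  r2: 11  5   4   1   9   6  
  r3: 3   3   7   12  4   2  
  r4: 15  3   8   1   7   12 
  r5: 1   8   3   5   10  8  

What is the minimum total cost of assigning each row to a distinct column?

optimal assignment: row0→col5 (cost 8), row1→col2 (cost 4), row2→col3 (cost 1), row3→col4 (cost 4), row4→col1 (cost 3), row5→col0 (cost 1)
total = 8 + 4 + 1 + 4 + 3 + 1 = 21

Minimum assignment cost: 21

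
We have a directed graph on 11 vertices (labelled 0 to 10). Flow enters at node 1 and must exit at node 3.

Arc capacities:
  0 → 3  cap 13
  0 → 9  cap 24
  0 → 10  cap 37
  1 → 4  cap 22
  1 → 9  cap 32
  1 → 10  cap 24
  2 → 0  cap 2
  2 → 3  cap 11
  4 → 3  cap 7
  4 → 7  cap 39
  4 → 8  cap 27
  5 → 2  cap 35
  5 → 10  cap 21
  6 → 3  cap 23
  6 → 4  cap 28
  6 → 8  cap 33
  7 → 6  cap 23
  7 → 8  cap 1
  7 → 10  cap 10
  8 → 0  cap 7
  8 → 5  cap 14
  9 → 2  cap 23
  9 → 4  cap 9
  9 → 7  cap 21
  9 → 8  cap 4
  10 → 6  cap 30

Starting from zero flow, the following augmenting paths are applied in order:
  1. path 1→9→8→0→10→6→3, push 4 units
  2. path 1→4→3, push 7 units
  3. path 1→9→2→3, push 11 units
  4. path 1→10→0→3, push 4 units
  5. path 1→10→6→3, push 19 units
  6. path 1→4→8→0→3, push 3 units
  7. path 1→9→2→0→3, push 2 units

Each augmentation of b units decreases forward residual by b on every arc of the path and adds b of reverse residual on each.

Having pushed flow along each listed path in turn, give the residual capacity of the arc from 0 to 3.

Residual capacity of (0,3): 4

after path 1 (1→9→8→0→10→6→3, push 4): res(0,3)=13
after path 2 (1→4→3, push 7): res(0,3)=13
after path 3 (1→9→2→3, push 11): res(0,3)=13
after path 4 (1→10→0→3, push 4): res(0,3)=9
after path 5 (1→10→6→3, push 19): res(0,3)=9
after path 6 (1→4→8→0→3, push 3): res(0,3)=6
after path 7 (1→9→2→0→3, push 2): res(0,3)=4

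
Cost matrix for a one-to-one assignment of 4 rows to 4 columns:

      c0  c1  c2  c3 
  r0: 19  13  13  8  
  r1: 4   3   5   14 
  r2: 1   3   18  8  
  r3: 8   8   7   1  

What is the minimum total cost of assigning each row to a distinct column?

Minimum assignment cost: 18

optimal assignment: row0→col2 (cost 13), row1→col1 (cost 3), row2→col0 (cost 1), row3→col3 (cost 1)
total = 13 + 3 + 1 + 1 = 18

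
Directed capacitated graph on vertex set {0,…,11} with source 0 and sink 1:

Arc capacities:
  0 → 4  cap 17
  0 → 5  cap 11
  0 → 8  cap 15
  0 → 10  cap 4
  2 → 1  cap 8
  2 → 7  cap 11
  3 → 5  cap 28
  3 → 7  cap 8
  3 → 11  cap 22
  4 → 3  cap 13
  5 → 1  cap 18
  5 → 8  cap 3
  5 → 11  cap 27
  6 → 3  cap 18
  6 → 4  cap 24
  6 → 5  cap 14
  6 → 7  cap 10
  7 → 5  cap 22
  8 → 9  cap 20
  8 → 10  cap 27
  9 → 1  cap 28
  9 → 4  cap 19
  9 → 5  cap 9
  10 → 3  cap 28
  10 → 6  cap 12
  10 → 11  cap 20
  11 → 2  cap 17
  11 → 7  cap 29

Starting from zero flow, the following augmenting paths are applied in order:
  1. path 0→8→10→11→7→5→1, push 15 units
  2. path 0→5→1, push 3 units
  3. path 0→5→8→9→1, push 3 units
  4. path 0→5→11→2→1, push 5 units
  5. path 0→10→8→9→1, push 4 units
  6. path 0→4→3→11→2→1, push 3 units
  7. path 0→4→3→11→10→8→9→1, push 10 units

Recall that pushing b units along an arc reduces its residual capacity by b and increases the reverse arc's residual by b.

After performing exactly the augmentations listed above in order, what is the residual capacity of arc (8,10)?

Residual capacity of (8,10): 26

after path 1 (0→8→10→11→7→5→1, push 15): res(8,10)=12
after path 2 (0→5→1, push 3): res(8,10)=12
after path 3 (0→5→8→9→1, push 3): res(8,10)=12
after path 4 (0→5→11→2→1, push 5): res(8,10)=12
after path 5 (0→10→8→9→1, push 4): res(8,10)=16
after path 6 (0→4→3→11→2→1, push 3): res(8,10)=16
after path 7 (0→4→3→11→10→8→9→1, push 10): res(8,10)=26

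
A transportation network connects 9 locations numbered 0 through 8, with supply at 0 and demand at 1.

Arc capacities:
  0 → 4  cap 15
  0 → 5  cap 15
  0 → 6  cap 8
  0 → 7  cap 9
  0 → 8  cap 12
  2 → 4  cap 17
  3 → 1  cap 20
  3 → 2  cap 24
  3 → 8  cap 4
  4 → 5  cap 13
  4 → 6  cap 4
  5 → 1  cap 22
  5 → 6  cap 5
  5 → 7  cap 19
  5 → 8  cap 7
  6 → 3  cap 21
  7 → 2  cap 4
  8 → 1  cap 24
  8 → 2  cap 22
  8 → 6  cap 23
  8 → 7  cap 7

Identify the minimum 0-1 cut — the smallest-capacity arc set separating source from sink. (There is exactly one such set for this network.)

Min-cut arcs: {(0,5), (0,6), (0,8), (4,5), (4,6)} (total capacity 52)

augment #1: 0→5→1 push 15
augment #2: 0→8→1 push 12
augment #3: 0→4→5→1 push 7
augment #4: 0→6→3→1 push 8
augment #5: 0→4→5→8→1 push 6
augment #6: 0→4→6→3→1 push 2
augment #7: 0→7→2→4→6→3→1 push 2
max flow = 52; residual-reachable set from 0 gives S-side
cut edges (S→T): {(0,5), (0,6), (0,8), (4,5), (4,6)} total cap 52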